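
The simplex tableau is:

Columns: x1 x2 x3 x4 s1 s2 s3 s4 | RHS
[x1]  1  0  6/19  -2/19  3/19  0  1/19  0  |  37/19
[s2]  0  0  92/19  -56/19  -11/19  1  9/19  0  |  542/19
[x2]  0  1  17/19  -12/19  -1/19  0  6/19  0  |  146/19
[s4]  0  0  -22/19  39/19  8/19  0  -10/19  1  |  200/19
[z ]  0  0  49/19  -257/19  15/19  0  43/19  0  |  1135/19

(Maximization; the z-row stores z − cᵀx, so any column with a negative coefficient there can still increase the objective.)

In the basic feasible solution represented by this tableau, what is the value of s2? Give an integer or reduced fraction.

s2 is basic (row 2); its value is the RHS of that row: 542/19.

542/19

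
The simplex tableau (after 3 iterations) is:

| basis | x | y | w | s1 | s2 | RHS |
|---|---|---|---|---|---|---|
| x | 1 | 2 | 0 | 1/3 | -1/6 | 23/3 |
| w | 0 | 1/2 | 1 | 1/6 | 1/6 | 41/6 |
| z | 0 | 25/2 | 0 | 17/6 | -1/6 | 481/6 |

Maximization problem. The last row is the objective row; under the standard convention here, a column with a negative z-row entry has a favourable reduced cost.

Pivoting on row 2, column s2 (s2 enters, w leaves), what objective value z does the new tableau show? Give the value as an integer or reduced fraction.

Minimum ratio for s2: (41/6)/(1/6) = 41.
z changes by −(z-row coeff of s2)·ratio = −(-1/6)·41 = 41/6.
New z = 481/6 + (41/6) = 87.

87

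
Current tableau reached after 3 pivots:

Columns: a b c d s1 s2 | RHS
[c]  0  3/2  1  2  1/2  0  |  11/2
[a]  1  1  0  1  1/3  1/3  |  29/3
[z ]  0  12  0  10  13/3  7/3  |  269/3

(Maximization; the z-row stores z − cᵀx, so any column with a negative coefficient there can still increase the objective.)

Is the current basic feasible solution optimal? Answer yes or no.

No objective-row coefficient is strictly negative, so no entering variable exists; the tableau is optimal.

yes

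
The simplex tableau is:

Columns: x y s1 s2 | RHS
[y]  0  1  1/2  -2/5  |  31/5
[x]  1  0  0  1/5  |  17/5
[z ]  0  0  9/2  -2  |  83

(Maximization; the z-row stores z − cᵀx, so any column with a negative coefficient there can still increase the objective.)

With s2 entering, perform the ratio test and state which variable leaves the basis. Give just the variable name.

x

Ratios: row 1 (y): entry -2/5 ≤ 0, skip; row 2 (x): (17/5)/(1/5) = 17.
Minimum ratio 17 is in the x row, so x leaves.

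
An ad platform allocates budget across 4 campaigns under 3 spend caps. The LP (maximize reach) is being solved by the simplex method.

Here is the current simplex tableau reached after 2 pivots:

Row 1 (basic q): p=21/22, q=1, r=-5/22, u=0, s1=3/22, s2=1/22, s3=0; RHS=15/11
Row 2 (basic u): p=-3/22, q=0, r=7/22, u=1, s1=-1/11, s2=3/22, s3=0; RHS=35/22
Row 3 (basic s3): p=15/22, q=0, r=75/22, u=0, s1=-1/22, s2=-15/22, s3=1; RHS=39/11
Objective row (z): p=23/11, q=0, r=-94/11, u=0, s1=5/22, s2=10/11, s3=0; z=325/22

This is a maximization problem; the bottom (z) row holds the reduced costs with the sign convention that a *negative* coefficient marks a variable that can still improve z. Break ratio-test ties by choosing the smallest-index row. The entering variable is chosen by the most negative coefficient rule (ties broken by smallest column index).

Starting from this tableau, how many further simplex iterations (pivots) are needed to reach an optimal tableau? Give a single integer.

3

pivot: r in, s3 out → z = 1183/50
pivot: s2 in, u out → z = 287/10
pivot: s1 in, q out → z = 63/2
No improving column remains; optimal.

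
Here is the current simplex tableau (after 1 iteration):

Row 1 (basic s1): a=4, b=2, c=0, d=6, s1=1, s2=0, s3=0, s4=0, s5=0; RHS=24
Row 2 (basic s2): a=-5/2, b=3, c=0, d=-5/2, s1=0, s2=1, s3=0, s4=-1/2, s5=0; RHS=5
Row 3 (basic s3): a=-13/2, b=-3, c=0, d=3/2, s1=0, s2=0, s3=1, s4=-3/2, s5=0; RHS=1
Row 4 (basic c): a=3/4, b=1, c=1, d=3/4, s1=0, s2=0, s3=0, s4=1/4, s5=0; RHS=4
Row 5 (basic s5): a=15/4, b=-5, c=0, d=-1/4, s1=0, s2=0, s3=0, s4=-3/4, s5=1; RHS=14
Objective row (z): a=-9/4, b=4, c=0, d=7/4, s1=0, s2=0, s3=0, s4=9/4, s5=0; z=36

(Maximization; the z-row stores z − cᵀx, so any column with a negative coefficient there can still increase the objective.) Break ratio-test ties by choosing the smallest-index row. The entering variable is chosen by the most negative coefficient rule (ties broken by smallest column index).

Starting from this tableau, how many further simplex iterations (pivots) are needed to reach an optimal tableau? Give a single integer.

1

pivot: a in, s5 out → z = 222/5
No improving column remains; optimal.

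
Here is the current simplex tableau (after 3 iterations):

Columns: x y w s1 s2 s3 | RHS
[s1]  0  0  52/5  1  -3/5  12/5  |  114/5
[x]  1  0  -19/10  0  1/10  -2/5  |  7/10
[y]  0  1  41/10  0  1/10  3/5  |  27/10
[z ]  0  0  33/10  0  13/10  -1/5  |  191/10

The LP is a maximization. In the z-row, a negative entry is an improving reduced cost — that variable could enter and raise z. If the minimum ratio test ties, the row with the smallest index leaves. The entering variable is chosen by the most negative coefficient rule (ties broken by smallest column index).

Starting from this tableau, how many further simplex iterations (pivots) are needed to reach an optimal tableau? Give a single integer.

1

pivot: s3 in, y out → z = 20
No improving column remains; optimal.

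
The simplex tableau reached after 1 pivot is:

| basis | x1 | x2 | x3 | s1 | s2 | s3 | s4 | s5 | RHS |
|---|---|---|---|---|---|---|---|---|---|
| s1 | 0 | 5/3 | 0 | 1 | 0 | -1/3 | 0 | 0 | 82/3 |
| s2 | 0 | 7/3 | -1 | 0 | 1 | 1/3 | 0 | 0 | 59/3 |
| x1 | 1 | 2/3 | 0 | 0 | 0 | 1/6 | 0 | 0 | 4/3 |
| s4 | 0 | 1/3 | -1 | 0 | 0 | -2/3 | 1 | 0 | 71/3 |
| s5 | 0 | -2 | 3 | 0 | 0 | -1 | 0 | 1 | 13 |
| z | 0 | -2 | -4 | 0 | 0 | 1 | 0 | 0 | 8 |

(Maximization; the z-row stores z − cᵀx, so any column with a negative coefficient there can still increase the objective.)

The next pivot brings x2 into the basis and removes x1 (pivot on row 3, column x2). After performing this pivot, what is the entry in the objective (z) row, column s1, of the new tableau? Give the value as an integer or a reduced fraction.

Pivot element is row 3, column x2: 2/3.
Normalize row 3: new (row 3, s1) = 0/(2/3) = 0.
z-row ← z-row − (-2)·(new row 3): 0 − (-2)·0 = 0.

0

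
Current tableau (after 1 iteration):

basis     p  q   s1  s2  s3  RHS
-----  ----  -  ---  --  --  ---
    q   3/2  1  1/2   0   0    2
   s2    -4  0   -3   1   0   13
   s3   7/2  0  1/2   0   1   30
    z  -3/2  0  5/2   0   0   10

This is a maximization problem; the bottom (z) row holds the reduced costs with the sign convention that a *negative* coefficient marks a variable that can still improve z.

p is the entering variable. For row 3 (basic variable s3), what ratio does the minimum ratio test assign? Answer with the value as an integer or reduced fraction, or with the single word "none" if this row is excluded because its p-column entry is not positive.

60/7

Ratio = RHS / (p entry) = 30 / (7/2) = 60/7.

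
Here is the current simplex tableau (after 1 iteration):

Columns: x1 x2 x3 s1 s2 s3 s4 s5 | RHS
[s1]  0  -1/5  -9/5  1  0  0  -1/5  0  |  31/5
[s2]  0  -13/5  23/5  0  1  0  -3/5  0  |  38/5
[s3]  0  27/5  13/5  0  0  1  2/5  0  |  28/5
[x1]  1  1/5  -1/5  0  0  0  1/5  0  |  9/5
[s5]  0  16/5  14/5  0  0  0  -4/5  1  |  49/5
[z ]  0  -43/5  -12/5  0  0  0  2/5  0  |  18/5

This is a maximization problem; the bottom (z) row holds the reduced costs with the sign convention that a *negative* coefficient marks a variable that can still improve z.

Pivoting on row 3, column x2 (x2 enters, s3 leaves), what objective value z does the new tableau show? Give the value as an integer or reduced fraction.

Minimum ratio for x2: (28/5)/(27/5) = 28/27.
z changes by −(z-row coeff of x2)·ratio = −(-43/5)·(28/27) = 1204/135.
New z = 18/5 + (1204/135) = 338/27.

338/27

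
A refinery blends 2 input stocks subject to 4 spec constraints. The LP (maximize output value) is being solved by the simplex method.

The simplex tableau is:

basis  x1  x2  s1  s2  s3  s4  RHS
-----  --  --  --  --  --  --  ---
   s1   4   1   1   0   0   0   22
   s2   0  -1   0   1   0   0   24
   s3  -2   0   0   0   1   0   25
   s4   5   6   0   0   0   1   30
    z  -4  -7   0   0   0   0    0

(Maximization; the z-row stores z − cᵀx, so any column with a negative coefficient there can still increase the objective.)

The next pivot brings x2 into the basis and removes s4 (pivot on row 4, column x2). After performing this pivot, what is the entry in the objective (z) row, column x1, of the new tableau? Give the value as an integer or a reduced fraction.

11/6

Pivot element is row 4, column x2: 6.
Normalize row 4: new (row 4, x1) = 5/6 = 5/6.
z-row ← z-row − (-7)·(new row 4): -4 − (-7)·(5/6) = 11/6.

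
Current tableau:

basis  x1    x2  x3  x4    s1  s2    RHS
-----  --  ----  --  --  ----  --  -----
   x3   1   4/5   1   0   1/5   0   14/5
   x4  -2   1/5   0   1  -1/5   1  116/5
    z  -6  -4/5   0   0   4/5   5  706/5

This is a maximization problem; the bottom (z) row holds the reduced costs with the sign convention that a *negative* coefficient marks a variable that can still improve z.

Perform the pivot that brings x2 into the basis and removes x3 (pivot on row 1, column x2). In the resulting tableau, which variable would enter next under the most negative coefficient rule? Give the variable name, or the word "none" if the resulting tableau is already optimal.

Pivot element 4/5. New z-row = old z-row − (-4/5)·(row 1/(4/5)).
Updated z-row coefficients: x1: -5, x2: 0, x3: 1, x4: 0, s1: 1, s2: 5.
The most negative is -5 in column x1, so x1 would enter next.

x1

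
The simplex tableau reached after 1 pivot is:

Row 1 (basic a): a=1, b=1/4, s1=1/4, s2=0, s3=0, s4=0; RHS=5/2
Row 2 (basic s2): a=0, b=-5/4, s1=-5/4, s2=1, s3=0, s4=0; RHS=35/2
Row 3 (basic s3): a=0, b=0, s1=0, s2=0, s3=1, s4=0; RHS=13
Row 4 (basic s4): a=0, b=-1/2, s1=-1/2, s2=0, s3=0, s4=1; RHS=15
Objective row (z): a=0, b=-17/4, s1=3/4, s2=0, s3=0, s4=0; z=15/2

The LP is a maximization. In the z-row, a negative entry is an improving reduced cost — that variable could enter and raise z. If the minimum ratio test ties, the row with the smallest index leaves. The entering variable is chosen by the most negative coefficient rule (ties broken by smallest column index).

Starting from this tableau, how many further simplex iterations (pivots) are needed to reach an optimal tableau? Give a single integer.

pivot: b in, a out → z = 50
No improving column remains; optimal.

1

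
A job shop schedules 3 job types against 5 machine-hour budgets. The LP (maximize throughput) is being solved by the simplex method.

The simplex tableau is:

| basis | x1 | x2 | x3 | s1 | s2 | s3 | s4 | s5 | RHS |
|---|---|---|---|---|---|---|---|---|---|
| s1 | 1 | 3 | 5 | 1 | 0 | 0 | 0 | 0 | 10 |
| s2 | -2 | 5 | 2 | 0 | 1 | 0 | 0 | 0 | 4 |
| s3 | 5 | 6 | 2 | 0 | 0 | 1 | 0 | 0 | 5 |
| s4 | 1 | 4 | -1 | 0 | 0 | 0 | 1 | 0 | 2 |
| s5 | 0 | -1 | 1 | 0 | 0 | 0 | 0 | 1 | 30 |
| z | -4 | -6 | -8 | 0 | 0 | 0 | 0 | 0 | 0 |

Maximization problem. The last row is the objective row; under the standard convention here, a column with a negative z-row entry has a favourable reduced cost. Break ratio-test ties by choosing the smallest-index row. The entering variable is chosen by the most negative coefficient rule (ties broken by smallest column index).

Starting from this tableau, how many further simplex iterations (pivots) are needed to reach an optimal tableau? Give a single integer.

pivot: x3 in, s1 out → z = 16
pivot: x1 in, s3 out → z = 380/23
No improving column remains; optimal.

2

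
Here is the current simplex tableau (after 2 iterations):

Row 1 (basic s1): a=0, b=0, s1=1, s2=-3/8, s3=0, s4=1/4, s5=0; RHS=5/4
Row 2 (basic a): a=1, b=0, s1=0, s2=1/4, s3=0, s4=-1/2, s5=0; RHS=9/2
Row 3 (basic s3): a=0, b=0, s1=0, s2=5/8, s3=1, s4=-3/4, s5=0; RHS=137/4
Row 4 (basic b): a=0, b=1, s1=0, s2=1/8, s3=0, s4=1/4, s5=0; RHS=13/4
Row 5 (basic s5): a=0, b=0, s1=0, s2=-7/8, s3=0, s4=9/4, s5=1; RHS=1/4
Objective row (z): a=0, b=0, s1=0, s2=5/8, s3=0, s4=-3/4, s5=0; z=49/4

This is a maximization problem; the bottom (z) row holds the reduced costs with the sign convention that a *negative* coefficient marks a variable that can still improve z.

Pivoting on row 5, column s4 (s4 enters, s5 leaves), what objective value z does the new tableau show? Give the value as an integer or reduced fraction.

37/3

Minimum ratio for s4: (1/4)/(9/4) = 1/9.
z changes by −(z-row coeff of s4)·ratio = −(-3/4)·(1/9) = 1/12.
New z = 49/4 + (1/12) = 37/3.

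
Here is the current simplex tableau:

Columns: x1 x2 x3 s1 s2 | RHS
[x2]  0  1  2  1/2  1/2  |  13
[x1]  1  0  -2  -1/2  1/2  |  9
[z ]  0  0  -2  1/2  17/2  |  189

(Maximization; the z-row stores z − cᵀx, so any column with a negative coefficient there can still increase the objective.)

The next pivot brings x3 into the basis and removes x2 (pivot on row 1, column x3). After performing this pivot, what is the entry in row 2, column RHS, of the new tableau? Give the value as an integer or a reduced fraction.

22

Pivot element is row 1, column x3: 2.
Normalize row 1: new (row 1, RHS) = 13/2 = 13/2.
row 2 ← row 2 − (-2)·(new row 1): 9 − (-2)·(13/2) = 22.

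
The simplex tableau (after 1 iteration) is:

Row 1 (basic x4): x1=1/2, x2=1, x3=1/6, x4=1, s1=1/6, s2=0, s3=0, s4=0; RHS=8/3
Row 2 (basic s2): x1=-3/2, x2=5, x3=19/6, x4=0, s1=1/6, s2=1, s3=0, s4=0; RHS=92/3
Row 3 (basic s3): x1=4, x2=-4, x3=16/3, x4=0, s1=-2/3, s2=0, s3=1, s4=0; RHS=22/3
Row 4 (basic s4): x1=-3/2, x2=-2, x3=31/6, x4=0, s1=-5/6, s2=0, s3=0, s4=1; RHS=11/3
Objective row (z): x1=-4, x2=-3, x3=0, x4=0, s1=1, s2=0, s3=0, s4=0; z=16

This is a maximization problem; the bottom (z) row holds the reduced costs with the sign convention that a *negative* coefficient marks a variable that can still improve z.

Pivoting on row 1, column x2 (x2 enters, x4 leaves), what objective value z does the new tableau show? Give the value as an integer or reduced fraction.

24

Minimum ratio for x2: (8/3)/1 = 8/3.
z changes by −(z-row coeff of x2)·ratio = −(-3)·(8/3) = 8.
New z = 16 + 8 = 24.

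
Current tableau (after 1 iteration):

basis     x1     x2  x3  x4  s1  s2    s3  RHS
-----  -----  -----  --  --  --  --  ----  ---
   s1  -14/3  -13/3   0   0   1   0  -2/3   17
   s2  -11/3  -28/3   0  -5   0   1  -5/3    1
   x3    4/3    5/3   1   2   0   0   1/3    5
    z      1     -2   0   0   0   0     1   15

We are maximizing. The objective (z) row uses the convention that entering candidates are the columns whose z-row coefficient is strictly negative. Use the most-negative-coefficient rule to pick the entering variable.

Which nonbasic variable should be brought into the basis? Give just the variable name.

x2

Objective-row coefficients: x1: 1, x2: -2, x3: 0, x4: 0, s1: 0, s2: 0, s3: 1.
The most negative is -2 in column x2, so x2 enters.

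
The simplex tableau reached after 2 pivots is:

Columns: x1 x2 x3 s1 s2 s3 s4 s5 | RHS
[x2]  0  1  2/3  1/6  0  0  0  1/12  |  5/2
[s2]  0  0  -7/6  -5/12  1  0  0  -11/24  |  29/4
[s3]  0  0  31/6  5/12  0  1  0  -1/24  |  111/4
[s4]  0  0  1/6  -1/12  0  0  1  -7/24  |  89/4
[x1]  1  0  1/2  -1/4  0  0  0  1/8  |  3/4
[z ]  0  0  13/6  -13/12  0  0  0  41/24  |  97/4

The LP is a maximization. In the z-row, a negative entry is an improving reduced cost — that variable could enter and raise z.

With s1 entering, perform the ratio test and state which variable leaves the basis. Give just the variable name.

x2

Ratios: row 1 (x2): (5/2)/(1/6) = 15; row 2 (s2): entry -5/12 ≤ 0, skip; row 3 (s3): (111/4)/(5/12) = 333/5; row 4 (s4): entry -1/12 ≤ 0, skip; row 5 (x1): entry -1/4 ≤ 0, skip.
Minimum ratio 15 is in the x2 row, so x2 leaves.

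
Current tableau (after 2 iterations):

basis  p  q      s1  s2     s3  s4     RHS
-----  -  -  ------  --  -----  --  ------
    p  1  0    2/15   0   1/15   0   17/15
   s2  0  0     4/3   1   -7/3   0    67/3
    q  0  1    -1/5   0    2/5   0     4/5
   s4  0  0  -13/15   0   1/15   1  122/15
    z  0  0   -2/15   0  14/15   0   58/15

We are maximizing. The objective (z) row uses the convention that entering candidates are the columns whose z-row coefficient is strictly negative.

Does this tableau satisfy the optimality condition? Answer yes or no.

no

Column s1 has objective-row coefficient -2/15, which is negative; an improving pivot exists, so not yet optimal.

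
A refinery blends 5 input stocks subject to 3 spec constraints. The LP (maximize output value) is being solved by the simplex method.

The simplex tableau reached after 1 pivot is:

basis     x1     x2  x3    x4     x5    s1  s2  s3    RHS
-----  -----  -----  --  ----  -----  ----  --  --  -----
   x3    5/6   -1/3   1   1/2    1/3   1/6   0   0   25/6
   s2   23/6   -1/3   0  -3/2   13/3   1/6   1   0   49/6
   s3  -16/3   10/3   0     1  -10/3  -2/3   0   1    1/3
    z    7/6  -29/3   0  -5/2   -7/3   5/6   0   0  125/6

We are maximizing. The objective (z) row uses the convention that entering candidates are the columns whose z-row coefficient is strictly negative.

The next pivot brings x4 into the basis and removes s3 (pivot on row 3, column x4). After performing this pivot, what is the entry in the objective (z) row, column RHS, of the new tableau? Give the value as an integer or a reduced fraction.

Pivot element is row 3, column x4: 1.
Normalize row 3: new (row 3, RHS) = (1/3)/1 = 1/3.
z-row ← z-row − (-5/2)·(new row 3): 125/6 − (-5/2)·(1/3) = 65/3.

65/3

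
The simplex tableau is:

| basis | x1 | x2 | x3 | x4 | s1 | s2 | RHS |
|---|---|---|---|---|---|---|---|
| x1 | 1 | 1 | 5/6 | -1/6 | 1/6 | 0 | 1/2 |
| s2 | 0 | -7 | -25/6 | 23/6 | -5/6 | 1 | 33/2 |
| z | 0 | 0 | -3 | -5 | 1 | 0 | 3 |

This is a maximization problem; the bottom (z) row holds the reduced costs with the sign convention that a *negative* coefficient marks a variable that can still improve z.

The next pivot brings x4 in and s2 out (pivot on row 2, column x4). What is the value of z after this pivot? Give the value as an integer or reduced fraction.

564/23

Minimum ratio for x4: (33/2)/(23/6) = 99/23.
z changes by −(z-row coeff of x4)·ratio = −(-5)·(99/23) = 495/23.
New z = 3 + (495/23) = 564/23.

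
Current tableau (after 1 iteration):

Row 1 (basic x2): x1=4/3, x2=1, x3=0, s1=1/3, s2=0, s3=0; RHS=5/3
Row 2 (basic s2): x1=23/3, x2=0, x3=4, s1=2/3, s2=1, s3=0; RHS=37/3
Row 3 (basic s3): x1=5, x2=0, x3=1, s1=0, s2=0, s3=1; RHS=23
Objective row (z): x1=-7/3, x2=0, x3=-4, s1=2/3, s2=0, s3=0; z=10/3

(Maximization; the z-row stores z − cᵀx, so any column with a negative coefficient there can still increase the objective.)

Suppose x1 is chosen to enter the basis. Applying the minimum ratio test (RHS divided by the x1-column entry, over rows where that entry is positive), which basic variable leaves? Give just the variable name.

x2

Ratios: row 1 (x2): (5/3)/(4/3) = 5/4; row 2 (s2): (37/3)/(23/3) = 37/23; row 3 (s3): 23/5 = 23/5.
Minimum ratio 5/4 is in the x2 row, so x2 leaves.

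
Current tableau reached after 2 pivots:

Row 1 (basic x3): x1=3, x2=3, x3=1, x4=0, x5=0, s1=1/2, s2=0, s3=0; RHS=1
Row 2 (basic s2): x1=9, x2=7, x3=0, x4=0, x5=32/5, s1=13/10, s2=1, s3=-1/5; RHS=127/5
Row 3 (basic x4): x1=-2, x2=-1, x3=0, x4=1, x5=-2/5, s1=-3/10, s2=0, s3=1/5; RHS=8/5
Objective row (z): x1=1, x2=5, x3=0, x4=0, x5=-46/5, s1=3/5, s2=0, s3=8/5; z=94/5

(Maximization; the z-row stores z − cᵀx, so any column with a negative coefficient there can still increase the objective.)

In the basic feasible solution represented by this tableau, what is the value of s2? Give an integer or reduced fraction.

127/5

s2 is basic (row 2); its value is the RHS of that row: 127/5.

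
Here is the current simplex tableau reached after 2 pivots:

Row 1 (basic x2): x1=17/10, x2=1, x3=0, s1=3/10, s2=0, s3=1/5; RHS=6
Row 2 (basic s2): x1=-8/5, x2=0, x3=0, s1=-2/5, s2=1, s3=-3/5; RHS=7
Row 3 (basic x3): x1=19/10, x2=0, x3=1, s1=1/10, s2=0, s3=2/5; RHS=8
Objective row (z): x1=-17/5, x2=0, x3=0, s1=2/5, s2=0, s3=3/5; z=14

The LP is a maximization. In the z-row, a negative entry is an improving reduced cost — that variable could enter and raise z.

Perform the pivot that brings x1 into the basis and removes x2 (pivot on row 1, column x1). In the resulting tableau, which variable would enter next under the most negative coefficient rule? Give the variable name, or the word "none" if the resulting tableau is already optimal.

none

Pivot element 17/10. New z-row = old z-row − (-17/5)·(row 1/(17/10)).
Updated z-row coefficients: x1: 0, x2: 2, x3: 0, s1: 1, s2: 0, s3: 1.
No coefficient is strictly negative; the tableau after this pivot is optimal.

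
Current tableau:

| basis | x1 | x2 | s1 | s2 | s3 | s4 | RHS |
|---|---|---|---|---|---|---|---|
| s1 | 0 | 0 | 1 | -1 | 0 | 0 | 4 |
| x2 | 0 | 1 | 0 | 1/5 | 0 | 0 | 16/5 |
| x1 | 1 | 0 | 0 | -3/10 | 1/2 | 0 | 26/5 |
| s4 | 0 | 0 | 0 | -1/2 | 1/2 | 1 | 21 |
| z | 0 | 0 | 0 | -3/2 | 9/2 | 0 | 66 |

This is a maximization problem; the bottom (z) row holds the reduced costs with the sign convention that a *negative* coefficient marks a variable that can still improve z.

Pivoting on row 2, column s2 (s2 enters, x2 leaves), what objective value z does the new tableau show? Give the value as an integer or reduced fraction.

Minimum ratio for s2: (16/5)/(1/5) = 16.
z changes by −(z-row coeff of s2)·ratio = −(-3/2)·16 = 24.
New z = 66 + 24 = 90.

90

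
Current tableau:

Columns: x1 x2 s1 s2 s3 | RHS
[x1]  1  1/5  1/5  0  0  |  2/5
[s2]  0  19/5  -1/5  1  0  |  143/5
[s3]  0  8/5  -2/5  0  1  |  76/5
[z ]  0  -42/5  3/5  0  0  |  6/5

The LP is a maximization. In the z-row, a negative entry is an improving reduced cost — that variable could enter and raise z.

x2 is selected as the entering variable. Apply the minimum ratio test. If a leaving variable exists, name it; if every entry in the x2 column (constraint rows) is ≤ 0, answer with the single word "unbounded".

Ratios: row 1 (x1): (2/5)/(1/5) = 2; row 2 (s2): (143/5)/(19/5) = 143/19; row 3 (s3): (76/5)/(8/5) = 19/2.
Minimum ratio is in the x1 row, so x1 leaves.

x1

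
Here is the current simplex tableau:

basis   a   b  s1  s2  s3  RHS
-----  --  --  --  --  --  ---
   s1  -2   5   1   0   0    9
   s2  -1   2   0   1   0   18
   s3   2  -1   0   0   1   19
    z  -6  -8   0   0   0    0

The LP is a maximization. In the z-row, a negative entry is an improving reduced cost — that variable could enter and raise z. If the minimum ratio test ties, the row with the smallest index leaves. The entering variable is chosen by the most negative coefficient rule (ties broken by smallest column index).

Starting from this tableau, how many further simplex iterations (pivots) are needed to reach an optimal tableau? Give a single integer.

2

pivot: b in, s1 out → z = 72/5
pivot: a in, s3 out → z = 134
No improving column remains; optimal.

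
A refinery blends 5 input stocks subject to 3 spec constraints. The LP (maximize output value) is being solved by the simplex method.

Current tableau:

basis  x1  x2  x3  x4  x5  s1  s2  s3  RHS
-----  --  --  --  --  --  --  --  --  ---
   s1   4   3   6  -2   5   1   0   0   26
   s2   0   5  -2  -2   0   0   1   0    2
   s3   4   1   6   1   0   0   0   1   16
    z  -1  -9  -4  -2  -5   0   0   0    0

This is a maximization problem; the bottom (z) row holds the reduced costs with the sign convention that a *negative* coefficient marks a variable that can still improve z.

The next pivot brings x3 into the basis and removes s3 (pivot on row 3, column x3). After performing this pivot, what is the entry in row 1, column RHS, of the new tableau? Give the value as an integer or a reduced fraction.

10

Pivot element is row 3, column x3: 6.
Normalize row 3: new (row 3, RHS) = 16/6 = 8/3.
row 1 ← row 1 − 6·(new row 3): 26 − 6·(8/3) = 10.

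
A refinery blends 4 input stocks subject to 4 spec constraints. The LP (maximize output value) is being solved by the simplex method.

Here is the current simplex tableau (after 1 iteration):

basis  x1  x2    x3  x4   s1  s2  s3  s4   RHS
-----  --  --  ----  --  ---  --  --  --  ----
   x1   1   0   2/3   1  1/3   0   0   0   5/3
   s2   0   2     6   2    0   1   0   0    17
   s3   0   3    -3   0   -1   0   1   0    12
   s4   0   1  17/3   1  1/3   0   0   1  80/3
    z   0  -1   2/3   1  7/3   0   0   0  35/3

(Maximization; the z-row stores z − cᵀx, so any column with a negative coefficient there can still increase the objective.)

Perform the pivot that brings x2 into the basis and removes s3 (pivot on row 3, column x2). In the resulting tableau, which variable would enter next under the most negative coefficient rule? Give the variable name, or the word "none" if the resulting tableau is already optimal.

Pivot element 3. New z-row = old z-row − (-1)·(row 3/3).
Updated z-row coefficients: x1: 0, x2: 0, x3: -1/3, x4: 1, s1: 2, s2: 0, s3: 1/3, s4: 0.
The most negative is -1/3 in column x3, so x3 would enter next.

x3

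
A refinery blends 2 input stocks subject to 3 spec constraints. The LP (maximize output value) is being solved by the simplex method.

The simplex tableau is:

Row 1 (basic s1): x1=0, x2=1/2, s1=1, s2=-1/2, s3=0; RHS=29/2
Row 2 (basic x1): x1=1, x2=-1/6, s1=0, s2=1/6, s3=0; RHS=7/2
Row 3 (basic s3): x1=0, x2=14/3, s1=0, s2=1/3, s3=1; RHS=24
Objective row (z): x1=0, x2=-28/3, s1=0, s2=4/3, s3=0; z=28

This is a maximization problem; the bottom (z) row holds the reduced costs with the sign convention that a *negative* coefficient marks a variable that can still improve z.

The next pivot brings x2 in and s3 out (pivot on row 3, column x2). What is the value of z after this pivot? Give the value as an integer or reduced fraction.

76

Minimum ratio for x2: 24/(14/3) = 36/7.
z changes by −(z-row coeff of x2)·ratio = −(-28/3)·(36/7) = 48.
New z = 28 + 48 = 76.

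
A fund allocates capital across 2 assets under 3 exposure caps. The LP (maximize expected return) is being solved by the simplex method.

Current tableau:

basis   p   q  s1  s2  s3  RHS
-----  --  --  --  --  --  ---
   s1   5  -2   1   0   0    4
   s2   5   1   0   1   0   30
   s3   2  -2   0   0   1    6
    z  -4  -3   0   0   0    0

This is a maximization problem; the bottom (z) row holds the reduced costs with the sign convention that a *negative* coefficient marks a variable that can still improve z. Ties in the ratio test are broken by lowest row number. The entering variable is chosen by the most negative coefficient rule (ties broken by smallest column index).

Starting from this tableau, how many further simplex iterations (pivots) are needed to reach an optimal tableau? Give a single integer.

3

pivot: p in, s1 out → z = 16/5
pivot: q in, s2 out → z = 646/15
pivot: s1 in, p out → z = 90
No improving column remains; optimal.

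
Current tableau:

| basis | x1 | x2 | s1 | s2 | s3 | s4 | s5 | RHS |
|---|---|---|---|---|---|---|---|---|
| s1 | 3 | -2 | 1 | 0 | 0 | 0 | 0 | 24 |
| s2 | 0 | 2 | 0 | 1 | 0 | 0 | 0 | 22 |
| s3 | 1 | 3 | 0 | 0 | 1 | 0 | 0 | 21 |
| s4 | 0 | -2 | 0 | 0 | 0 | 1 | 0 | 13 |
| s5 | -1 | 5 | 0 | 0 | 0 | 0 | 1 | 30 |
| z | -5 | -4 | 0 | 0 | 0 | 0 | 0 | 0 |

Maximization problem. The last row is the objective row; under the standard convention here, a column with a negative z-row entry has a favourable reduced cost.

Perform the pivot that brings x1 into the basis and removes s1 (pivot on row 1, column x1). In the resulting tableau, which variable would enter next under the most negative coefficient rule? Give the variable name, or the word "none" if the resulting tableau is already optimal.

x2

Pivot element 3. New z-row = old z-row − (-5)·(row 1/3).
Updated z-row coefficients: x1: 0, x2: -22/3, s1: 5/3, s2: 0, s3: 0, s4: 0, s5: 0.
The most negative is -22/3 in column x2, so x2 would enter next.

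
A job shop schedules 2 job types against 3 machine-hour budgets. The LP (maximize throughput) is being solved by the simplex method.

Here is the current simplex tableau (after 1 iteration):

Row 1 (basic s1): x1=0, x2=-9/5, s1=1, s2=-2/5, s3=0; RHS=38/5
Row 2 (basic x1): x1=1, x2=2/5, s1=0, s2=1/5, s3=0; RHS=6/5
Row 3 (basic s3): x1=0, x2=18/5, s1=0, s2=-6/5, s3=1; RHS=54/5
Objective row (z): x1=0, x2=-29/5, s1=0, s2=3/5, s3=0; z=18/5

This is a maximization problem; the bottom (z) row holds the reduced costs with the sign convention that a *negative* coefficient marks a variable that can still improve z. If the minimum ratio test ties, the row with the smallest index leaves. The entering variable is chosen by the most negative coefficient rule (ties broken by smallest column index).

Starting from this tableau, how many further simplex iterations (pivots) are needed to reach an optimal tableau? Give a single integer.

1

pivot: x2 in, x1 out → z = 21
No improving column remains; optimal.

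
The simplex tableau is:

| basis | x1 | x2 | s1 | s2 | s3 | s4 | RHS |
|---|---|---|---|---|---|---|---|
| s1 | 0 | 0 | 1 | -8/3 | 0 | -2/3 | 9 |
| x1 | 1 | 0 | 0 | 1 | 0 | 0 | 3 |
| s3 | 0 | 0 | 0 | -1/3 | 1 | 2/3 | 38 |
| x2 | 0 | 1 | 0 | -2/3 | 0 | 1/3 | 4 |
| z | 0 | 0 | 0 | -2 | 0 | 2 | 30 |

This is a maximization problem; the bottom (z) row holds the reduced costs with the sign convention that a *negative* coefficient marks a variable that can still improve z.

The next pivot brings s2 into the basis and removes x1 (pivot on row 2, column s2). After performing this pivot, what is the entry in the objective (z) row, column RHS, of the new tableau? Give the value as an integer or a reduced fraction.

36

Pivot element is row 2, column s2: 1.
Normalize row 2: new (row 2, RHS) = 3/1 = 3.
z-row ← z-row − (-2)·(new row 2): 30 − (-2)·3 = 36.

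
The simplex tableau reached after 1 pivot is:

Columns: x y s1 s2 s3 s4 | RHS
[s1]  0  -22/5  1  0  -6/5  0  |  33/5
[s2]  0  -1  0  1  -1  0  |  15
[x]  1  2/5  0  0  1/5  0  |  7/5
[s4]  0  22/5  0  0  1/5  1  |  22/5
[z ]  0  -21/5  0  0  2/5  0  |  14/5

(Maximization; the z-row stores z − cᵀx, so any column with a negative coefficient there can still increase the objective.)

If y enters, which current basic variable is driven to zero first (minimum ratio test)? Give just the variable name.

s4

Ratios: row 1 (s1): entry -22/5 ≤ 0, skip; row 2 (s2): entry -1 ≤ 0, skip; row 3 (x): (7/5)/(2/5) = 7/2; row 4 (s4): (22/5)/(22/5) = 1.
Minimum ratio 1 is in the s4 row, so s4 leaves.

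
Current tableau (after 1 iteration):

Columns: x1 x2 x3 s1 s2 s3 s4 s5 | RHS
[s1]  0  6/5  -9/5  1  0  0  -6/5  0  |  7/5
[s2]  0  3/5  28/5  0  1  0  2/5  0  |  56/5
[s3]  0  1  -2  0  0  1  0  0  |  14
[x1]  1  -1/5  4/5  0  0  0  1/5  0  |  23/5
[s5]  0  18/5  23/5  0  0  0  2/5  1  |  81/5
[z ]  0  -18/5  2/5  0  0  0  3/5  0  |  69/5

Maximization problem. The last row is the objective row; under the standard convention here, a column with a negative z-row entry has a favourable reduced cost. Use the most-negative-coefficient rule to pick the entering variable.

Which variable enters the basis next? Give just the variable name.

Objective-row coefficients: x1: 0, x2: -18/5, x3: 2/5, s1: 0, s2: 0, s3: 0, s4: 3/5, s5: 0.
The most negative is -18/5 in column x2, so x2 enters.

x2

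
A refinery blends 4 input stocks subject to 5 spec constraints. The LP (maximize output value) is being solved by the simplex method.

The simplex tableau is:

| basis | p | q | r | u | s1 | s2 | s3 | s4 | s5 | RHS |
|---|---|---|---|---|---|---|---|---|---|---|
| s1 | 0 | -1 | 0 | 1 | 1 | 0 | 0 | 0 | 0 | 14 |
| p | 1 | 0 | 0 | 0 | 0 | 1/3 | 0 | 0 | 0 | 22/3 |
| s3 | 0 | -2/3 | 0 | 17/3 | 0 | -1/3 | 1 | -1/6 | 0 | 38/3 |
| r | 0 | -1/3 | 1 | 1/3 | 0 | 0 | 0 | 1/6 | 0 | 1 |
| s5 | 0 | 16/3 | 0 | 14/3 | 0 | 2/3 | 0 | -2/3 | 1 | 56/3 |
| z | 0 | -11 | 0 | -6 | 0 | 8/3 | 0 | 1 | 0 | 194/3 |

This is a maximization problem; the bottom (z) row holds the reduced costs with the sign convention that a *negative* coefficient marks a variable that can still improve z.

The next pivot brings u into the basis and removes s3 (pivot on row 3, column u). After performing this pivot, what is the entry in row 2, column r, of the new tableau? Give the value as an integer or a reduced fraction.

0

Pivot element is row 3, column u: 17/3.
Normalize row 3: new (row 3, r) = 0/(17/3) = 0.
row 2 ← row 2 − 0·(new row 3): 0 − 0·0 = 0.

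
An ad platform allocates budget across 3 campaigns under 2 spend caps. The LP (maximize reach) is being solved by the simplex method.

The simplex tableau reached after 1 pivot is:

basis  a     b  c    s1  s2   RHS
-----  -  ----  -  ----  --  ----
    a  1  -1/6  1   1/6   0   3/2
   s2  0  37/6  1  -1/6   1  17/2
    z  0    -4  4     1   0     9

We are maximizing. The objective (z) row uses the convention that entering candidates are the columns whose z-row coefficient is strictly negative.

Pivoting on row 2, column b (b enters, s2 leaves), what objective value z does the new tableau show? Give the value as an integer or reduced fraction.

537/37

Minimum ratio for b: (17/2)/(37/6) = 51/37.
z changes by −(z-row coeff of b)·ratio = −(-4)·(51/37) = 204/37.
New z = 9 + (204/37) = 537/37.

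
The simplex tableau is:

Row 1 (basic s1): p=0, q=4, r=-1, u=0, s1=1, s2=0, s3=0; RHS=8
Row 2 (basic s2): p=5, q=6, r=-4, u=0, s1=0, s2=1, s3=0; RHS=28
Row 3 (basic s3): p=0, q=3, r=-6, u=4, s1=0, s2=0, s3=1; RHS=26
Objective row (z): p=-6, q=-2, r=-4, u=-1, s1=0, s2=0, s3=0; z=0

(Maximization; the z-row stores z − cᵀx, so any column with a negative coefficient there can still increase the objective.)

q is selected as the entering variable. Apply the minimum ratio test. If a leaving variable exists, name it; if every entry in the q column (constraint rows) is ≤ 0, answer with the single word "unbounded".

Ratios: row 1 (s1): 8/4 = 2; row 2 (s2): 28/6 = 14/3; row 3 (s3): 26/3 = 26/3.
Minimum ratio is in the s1 row, so s1 leaves.

s1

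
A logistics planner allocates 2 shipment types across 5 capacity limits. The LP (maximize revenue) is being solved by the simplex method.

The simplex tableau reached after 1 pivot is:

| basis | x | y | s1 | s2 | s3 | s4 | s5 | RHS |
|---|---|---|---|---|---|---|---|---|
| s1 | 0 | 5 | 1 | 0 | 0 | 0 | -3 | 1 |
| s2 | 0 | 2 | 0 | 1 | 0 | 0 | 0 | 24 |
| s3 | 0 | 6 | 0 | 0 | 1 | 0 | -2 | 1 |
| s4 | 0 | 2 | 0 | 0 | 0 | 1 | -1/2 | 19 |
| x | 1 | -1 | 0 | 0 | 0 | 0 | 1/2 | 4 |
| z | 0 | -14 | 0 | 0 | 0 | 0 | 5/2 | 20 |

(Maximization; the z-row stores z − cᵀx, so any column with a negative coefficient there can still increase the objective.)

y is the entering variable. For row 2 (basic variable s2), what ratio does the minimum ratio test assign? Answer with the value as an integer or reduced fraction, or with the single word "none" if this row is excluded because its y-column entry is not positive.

Ratio = RHS / (y entry) = 24 / 2 = 12.

12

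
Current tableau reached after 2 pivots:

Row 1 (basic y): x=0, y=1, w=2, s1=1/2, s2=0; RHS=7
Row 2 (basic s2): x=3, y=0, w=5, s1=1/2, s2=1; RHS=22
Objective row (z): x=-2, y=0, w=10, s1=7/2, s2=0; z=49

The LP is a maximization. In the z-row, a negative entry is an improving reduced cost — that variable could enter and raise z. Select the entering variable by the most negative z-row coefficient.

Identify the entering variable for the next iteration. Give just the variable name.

x

Objective-row coefficients: x: -2, y: 0, w: 10, s1: 7/2, s2: 0.
The most negative is -2 in column x, so x enters.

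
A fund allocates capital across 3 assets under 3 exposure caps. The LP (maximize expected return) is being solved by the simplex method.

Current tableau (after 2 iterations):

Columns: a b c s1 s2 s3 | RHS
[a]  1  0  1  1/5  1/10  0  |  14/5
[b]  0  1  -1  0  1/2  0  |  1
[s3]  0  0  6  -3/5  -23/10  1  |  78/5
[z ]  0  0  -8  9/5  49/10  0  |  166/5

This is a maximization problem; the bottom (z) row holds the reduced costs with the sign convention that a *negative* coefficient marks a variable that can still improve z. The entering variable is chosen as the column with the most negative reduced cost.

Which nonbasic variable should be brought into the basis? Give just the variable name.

c

Objective-row coefficients: a: 0, b: 0, c: -8, s1: 9/5, s2: 49/10, s3: 0.
The most negative is -8 in column c, so c enters.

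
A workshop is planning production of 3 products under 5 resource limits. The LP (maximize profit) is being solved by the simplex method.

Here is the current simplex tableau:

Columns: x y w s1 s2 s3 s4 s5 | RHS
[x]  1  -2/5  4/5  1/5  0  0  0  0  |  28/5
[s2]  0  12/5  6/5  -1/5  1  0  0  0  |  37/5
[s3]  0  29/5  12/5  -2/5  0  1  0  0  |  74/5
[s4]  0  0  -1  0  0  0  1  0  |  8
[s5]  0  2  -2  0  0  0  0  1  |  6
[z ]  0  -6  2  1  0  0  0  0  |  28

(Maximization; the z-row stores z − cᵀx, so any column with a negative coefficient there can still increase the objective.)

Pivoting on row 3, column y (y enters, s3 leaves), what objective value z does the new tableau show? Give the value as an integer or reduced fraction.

1256/29

Minimum ratio for y: (74/5)/(29/5) = 74/29.
z changes by −(z-row coeff of y)·ratio = −(-6)·(74/29) = 444/29.
New z = 28 + (444/29) = 1256/29.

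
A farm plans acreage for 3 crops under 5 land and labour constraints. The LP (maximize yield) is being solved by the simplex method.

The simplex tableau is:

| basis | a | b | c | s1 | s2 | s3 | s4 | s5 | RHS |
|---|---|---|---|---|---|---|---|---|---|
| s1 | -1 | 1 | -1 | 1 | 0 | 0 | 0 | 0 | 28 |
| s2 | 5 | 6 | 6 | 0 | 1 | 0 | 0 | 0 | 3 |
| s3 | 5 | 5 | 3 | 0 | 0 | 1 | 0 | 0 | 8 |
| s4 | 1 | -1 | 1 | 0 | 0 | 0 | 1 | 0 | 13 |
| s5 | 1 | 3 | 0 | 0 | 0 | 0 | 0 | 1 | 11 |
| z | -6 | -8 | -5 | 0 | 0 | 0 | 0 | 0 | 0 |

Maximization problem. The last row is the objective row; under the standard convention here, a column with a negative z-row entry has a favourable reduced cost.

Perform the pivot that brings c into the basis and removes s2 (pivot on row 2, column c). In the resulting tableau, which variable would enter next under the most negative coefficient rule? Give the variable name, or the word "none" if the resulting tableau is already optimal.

b

Pivot element 6. New z-row = old z-row − (-5)·(row 2/6).
Updated z-row coefficients: a: -11/6, b: -3, c: 0, s1: 0, s2: 5/6, s3: 0, s4: 0, s5: 0.
The most negative is -3 in column b, so b would enter next.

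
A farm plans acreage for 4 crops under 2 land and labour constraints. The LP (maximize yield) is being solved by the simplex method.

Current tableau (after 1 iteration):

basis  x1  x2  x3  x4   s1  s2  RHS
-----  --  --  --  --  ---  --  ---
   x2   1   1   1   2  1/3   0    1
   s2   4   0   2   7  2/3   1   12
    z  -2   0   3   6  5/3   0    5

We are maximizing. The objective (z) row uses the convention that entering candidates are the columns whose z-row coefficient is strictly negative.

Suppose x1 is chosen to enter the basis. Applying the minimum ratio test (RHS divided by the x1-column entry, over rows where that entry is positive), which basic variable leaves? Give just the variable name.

Ratios: row 1 (x2): 1/1 = 1; row 2 (s2): 12/4 = 3.
Minimum ratio 1 is in the x2 row, so x2 leaves.

x2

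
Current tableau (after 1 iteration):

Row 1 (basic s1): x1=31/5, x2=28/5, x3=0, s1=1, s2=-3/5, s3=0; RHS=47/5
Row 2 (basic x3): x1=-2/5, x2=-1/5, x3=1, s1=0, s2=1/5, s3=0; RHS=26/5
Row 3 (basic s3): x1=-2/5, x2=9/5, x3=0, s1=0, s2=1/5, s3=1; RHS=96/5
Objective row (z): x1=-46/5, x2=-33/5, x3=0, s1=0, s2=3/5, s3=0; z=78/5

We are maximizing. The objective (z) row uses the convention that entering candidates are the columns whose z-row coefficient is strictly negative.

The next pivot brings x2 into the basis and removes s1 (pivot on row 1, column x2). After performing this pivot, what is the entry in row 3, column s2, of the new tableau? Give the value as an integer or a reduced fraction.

11/28

Pivot element is row 1, column x2: 28/5.
Normalize row 1: new (row 1, s2) = (-3/5)/(28/5) = -3/28.
row 3 ← row 3 − (9/5)·(new row 1): 1/5 − (9/5)·(-3/28) = 11/28.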